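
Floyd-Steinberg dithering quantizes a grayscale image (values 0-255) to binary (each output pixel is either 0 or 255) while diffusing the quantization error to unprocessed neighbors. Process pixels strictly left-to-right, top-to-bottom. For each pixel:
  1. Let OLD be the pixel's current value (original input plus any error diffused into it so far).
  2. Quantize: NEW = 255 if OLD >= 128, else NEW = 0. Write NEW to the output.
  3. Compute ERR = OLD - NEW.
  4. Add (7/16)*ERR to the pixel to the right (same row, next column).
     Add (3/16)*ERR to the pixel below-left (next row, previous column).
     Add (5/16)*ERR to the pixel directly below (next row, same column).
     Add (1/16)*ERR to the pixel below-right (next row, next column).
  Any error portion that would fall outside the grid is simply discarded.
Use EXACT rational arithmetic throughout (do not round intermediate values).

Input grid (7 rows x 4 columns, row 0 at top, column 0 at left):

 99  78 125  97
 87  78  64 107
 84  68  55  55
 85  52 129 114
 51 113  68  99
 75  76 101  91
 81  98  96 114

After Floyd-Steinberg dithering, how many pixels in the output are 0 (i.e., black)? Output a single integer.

Answer: 19

Derivation:
(0,0): OLD=99 → NEW=0, ERR=99
(0,1): OLD=1941/16 → NEW=0, ERR=1941/16
(0,2): OLD=45587/256 → NEW=255, ERR=-19693/256
(0,3): OLD=259461/4096 → NEW=0, ERR=259461/4096
(1,0): OLD=36015/256 → NEW=255, ERR=-29265/256
(1,1): OLD=118089/2048 → NEW=0, ERR=118089/2048
(1,2): OLD=5547389/65536 → NEW=0, ERR=5547389/65536
(1,3): OLD=166744827/1048576 → NEW=255, ERR=-100642053/1048576
(2,0): OLD=1936179/32768 → NEW=0, ERR=1936179/32768
(2,1): OLD=126454241/1048576 → NEW=0, ERR=126454241/1048576
(2,2): OLD=251281637/2097152 → NEW=0, ERR=251281637/2097152
(2,3): OLD=2775561137/33554432 → NEW=0, ERR=2775561137/33554432
(3,0): OLD=2115214723/16777216 → NEW=0, ERR=2115214723/16777216
(3,1): OLD=45903568989/268435456 → NEW=255, ERR=-22547472291/268435456
(3,2): OLD=656024475811/4294967296 → NEW=255, ERR=-439192184669/4294967296
(3,3): OLD=7050658975477/68719476736 → NEW=0, ERR=7050658975477/68719476736
(4,0): OLD=320618093063/4294967296 → NEW=0, ERR=320618093063/4294967296
(4,1): OLD=3714874077205/34359738368 → NEW=0, ERR=3714874077205/34359738368
(4,2): OLD=107019477016053/1099511627776 → NEW=0, ERR=107019477016053/1099511627776
(4,3): OLD=2942382276272451/17592186044416 → NEW=255, ERR=-1543625165053629/17592186044416
(5,0): OLD=65201031995735/549755813888 → NEW=0, ERR=65201031995735/549755813888
(5,1): OLD=3247337102540993/17592186044416 → NEW=255, ERR=-1238670338785087/17592186044416
(5,2): OLD=799718077185405/8796093022208 → NEW=0, ERR=799718077185405/8796093022208
(5,3): OLD=30804461768254069/281474976710656 → NEW=0, ERR=30804461768254069/281474976710656
(6,0): OLD=29515627216525475/281474976710656 → NEW=0, ERR=29515627216525475/281474976710656
(6,1): OLD=659024390686795173/4503599627370496 → NEW=255, ERR=-489393514292681307/4503599627370496
(6,2): OLD=6700567263334162547/72057594037927936 → NEW=0, ERR=6700567263334162547/72057594037927936
(6,3): OLD=224318023920187739173/1152921504606846976 → NEW=255, ERR=-69676959754558239707/1152921504606846976
Output grid:
  Row 0: ..#.  (3 black, running=3)
  Row 1: #..#  (2 black, running=5)
  Row 2: ....  (4 black, running=9)
  Row 3: .##.  (2 black, running=11)
  Row 4: ...#  (3 black, running=14)
  Row 5: .#..  (3 black, running=17)
  Row 6: .#.#  (2 black, running=19)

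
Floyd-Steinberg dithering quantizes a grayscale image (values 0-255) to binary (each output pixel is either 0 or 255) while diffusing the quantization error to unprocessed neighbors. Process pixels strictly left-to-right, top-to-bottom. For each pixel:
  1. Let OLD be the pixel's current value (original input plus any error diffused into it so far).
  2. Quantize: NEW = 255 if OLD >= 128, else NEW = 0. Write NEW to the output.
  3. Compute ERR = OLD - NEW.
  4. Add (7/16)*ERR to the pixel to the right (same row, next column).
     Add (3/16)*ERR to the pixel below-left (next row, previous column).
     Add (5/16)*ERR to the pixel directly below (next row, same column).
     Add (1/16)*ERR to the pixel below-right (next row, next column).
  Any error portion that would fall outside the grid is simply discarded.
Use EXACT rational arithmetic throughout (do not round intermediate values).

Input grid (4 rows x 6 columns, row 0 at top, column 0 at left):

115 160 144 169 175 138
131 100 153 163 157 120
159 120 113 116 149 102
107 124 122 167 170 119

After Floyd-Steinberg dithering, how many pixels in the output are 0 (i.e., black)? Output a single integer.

(0,0): OLD=115 → NEW=0, ERR=115
(0,1): OLD=3365/16 → NEW=255, ERR=-715/16
(0,2): OLD=31859/256 → NEW=0, ERR=31859/256
(0,3): OLD=915237/4096 → NEW=255, ERR=-129243/4096
(0,4): OLD=10564099/65536 → NEW=255, ERR=-6147581/65536
(0,5): OLD=101670421/1048576 → NEW=0, ERR=101670421/1048576
(1,0): OLD=40591/256 → NEW=255, ERR=-24689/256
(1,1): OLD=152297/2048 → NEW=0, ERR=152297/2048
(1,2): OLD=14137117/65536 → NEW=255, ERR=-2574563/65536
(1,3): OLD=33067417/262144 → NEW=0, ERR=33067417/262144
(1,4): OLD=3340029163/16777216 → NEW=255, ERR=-938160917/16777216
(1,5): OLD=32204981245/268435456 → NEW=0, ERR=32204981245/268435456
(2,0): OLD=4679443/32768 → NEW=255, ERR=-3676397/32768
(2,1): OLD=84683009/1048576 → NEW=0, ERR=84683009/1048576
(2,2): OLD=2757426499/16777216 → NEW=255, ERR=-1520763581/16777216
(2,3): OLD=13800585195/134217728 → NEW=0, ERR=13800585195/134217728
(2,4): OLD=888581425217/4294967296 → NEW=255, ERR=-206635235263/4294967296
(2,5): OLD=7899169285079/68719476736 → NEW=0, ERR=7899169285079/68719476736
(3,0): OLD=1460987619/16777216 → NEW=0, ERR=1460987619/16777216
(3,1): OLD=21921472295/134217728 → NEW=255, ERR=-12304048345/134217728
(3,2): OLD=83637652069/1073741824 → NEW=0, ERR=83637652069/1073741824
(3,3): OLD=15016879321519/68719476736 → NEW=255, ERR=-2506587246161/68719476736
(3,4): OLD=91801727326415/549755813888 → NEW=255, ERR=-48386005215025/549755813888
(3,5): OLD=997550494427073/8796093022208 → NEW=0, ERR=997550494427073/8796093022208
Output grid:
  Row 0: .#.##.  (3 black, running=3)
  Row 1: #.#.#.  (3 black, running=6)
  Row 2: #.#.#.  (3 black, running=9)
  Row 3: .#.##.  (3 black, running=12)

Answer: 12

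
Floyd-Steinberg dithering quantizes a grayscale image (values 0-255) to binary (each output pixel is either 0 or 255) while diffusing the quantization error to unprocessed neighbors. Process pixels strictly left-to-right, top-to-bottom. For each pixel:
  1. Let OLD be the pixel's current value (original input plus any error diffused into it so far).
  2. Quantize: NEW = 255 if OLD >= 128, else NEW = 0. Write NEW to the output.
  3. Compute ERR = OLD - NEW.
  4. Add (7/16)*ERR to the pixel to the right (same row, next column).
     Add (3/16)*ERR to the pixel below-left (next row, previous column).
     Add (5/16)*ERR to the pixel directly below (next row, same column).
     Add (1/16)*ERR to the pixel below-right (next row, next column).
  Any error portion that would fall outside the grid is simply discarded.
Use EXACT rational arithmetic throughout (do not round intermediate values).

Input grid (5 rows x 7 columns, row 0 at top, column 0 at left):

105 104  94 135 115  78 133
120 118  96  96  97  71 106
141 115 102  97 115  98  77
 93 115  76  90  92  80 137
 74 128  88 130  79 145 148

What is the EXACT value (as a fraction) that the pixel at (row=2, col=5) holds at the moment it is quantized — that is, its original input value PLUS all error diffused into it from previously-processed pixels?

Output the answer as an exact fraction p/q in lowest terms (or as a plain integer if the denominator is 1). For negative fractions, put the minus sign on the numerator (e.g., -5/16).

Answer: 976155294187/34359738368

Derivation:
(0,0): OLD=105 → NEW=0, ERR=105
(0,1): OLD=2399/16 → NEW=255, ERR=-1681/16
(0,2): OLD=12297/256 → NEW=0, ERR=12297/256
(0,3): OLD=639039/4096 → NEW=255, ERR=-405441/4096
(0,4): OLD=4698553/65536 → NEW=0, ERR=4698553/65536
(0,5): OLD=114678799/1048576 → NEW=0, ERR=114678799/1048576
(0,6): OLD=3034121321/16777216 → NEW=255, ERR=-1244068759/16777216
(1,0): OLD=34077/256 → NEW=255, ERR=-31203/256
(1,1): OLD=97099/2048 → NEW=0, ERR=97099/2048
(1,2): OLD=6987943/65536 → NEW=0, ERR=6987943/65536
(1,3): OLD=33596827/262144 → NEW=255, ERR=-33249893/262144
(1,4): OLD=1312520689/16777216 → NEW=0, ERR=1312520689/16777216
(1,5): OLD=17445744705/134217728 → NEW=255, ERR=-16779775935/134217728
(1,6): OLD=75090971055/2147483648 → NEW=0, ERR=75090971055/2147483648
(2,0): OLD=3663465/32768 → NEW=0, ERR=3663465/32768
(2,1): OLD=200386451/1048576 → NEW=255, ERR=-67000429/1048576
(2,2): OLD=1452024441/16777216 → NEW=0, ERR=1452024441/16777216
(2,3): OLD=15644460017/134217728 → NEW=0, ERR=15644460017/134217728
(2,4): OLD=170804697089/1073741824 → NEW=255, ERR=-102999468031/1073741824
(2,5): OLD=976155294187/34359738368 → NEW=0, ERR=976155294187/34359738368
Target (2,5): original=98, with diffused error = 976155294187/34359738368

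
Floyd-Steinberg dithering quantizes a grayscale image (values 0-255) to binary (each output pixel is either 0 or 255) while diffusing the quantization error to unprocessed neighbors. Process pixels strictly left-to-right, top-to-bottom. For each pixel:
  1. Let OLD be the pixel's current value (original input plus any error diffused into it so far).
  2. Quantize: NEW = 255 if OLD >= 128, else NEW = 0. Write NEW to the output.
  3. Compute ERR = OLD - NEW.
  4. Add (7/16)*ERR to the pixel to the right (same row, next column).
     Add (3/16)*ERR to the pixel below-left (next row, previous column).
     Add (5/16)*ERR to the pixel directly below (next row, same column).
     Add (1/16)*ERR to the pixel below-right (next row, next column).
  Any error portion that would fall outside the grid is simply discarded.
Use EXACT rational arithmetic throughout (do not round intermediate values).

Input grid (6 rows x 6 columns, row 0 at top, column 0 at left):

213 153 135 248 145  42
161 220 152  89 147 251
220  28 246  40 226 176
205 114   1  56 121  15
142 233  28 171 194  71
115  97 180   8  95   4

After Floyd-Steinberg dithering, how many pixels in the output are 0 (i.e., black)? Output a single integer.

(0,0): OLD=213 → NEW=255, ERR=-42
(0,1): OLD=1077/8 → NEW=255, ERR=-963/8
(0,2): OLD=10539/128 → NEW=0, ERR=10539/128
(0,3): OLD=581677/2048 → NEW=255, ERR=59437/2048
(0,4): OLD=5167419/32768 → NEW=255, ERR=-3188421/32768
(0,5): OLD=-298851/524288 → NEW=0, ERR=-298851/524288
(1,0): OLD=16039/128 → NEW=0, ERR=16039/128
(1,1): OLD=256017/1024 → NEW=255, ERR=-5103/1024
(1,2): OLD=5684197/32768 → NEW=255, ERR=-2671643/32768
(1,3): OLD=6461953/131072 → NEW=0, ERR=6461953/131072
(1,4): OLD=1173305699/8388608 → NEW=255, ERR=-965789341/8388608
(1,5): OLD=26087980485/134217728 → NEW=255, ERR=-8137540155/134217728
(2,0): OLD=4230731/16384 → NEW=255, ERR=52811/16384
(2,1): OLD=10693993/524288 → NEW=0, ERR=10693993/524288
(2,2): OLD=1999654779/8388608 → NEW=255, ERR=-139440261/8388608
(2,3): OLD=1439571811/67108864 → NEW=0, ERR=1439571811/67108864
(2,4): OLD=410426581929/2147483648 → NEW=255, ERR=-137181748311/2147483648
(2,5): OLD=4188796430895/34359738368 → NEW=0, ERR=4188796430895/34359738368
(3,0): OLD=1760196379/8388608 → NEW=255, ERR=-378898661/8388608
(3,1): OLD=6556384127/67108864 → NEW=0, ERR=6556384127/67108864
(3,2): OLD=23539183405/536870912 → NEW=0, ERR=23539183405/536870912
(3,3): OLD=2366332021959/34359738368 → NEW=0, ERR=2366332021959/34359738368
(3,4): OLD=42706843914599/274877906944 → NEW=255, ERR=-27387022356121/274877906944
(3,5): OLD=24254134625705/4398046511104 → NEW=0, ERR=24254134625705/4398046511104
(4,0): OLD=156984544949/1073741824 → NEW=255, ERR=-116819620171/1073741824
(4,1): OLD=3802418980657/17179869184 → NEW=255, ERR=-578447661263/17179869184
(4,2): OLD=25283298959683/549755813888 → NEW=0, ERR=25283298959683/549755813888
(4,3): OLD=1730203550942063/8796093022208 → NEW=255, ERR=-512800169720977/8796093022208
(4,4): OLD=20082853781283167/140737488355328 → NEW=255, ERR=-15805205749325473/140737488355328
(4,5): OLD=39099852620153145/2251799813685248 → NEW=0, ERR=39099852620153145/2251799813685248
(5,0): OLD=20530046701091/274877906944 → NEW=0, ERR=20530046701091/274877906944
(5,1): OLD=1064128302518867/8796093022208 → NEW=0, ERR=1064128302518867/8796093022208
(5,2): OLD=16484872113318081/70368744177664 → NEW=255, ERR=-1459157651986239/70368744177664
(5,3): OLD=-84380914910301093/2251799813685248 → NEW=0, ERR=-84380914910301093/2251799813685248
(5,4): OLD=194209445861915099/4503599627370496 → NEW=0, ERR=194209445861915099/4503599627370496
(5,5): OLD=1532928439408233751/72057594037927936 → NEW=0, ERR=1532928439408233751/72057594037927936
Output grid:
  Row 0: ##.##.  (2 black, running=2)
  Row 1: .##.##  (2 black, running=4)
  Row 2: #.#.#.  (3 black, running=7)
  Row 3: #...#.  (4 black, running=11)
  Row 4: ##.##.  (2 black, running=13)
  Row 5: ..#...  (5 black, running=18)

Answer: 18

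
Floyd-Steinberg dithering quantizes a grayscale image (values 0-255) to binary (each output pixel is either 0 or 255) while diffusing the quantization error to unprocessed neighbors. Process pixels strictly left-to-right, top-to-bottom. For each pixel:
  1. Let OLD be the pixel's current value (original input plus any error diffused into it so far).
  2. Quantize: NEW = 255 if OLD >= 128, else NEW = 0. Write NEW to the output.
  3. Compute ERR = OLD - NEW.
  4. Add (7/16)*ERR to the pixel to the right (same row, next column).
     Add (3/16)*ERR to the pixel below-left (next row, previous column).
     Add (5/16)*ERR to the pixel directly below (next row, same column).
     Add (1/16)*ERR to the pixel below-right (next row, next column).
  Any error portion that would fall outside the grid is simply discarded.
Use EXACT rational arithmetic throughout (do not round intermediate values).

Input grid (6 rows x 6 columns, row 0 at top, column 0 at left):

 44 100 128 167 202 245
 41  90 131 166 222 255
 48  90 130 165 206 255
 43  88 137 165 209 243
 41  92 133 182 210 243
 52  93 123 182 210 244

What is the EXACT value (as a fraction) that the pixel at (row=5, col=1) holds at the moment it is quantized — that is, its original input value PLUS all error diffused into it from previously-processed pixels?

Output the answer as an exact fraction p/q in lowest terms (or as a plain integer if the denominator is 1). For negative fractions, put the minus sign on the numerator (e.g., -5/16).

Answer: 637192948128115/4398046511104

Derivation:
(0,0): OLD=44 → NEW=0, ERR=44
(0,1): OLD=477/4 → NEW=0, ERR=477/4
(0,2): OLD=11531/64 → NEW=255, ERR=-4789/64
(0,3): OLD=137485/1024 → NEW=255, ERR=-123635/1024
(0,4): OLD=2444123/16384 → NEW=255, ERR=-1733797/16384
(0,5): OLD=52088701/262144 → NEW=255, ERR=-14758019/262144
(1,0): OLD=4935/64 → NEW=0, ERR=4935/64
(1,1): OLD=76657/512 → NEW=255, ERR=-53903/512
(1,2): OLD=759749/16384 → NEW=0, ERR=759749/16384
(1,3): OLD=8128993/65536 → NEW=0, ERR=8128993/65536
(1,4): OLD=944118915/4194304 → NEW=255, ERR=-125428605/4194304
(1,5): OLD=14610266533/67108864 → NEW=255, ERR=-2502493787/67108864
(2,0): OLD=428907/8192 → NEW=0, ERR=428907/8192
(2,1): OLD=24515785/262144 → NEW=0, ERR=24515785/262144
(2,2): OLD=847599515/4194304 → NEW=255, ERR=-221948005/4194304
(2,3): OLD=5969407107/33554432 → NEW=255, ERR=-2586973053/33554432
(2,4): OLD=175755512073/1073741824 → NEW=255, ERR=-98048653047/1073741824
(2,5): OLD=3462216844751/17179869184 → NEW=255, ERR=-918649797169/17179869184
(3,0): OLD=322527547/4194304 → NEW=0, ERR=322527547/4194304
(3,1): OLD=4839146015/33554432 → NEW=255, ERR=-3717234145/33554432
(3,2): OLD=17014928525/268435456 → NEW=0, ERR=17014928525/268435456
(3,3): OLD=2546216077159/17179869184 → NEW=255, ERR=-1834650564761/17179869184
(3,4): OLD=16341278379783/137438953472 → NEW=0, ERR=16341278379783/137438953472
(3,5): OLD=599455380280841/2199023255552 → NEW=255, ERR=38704450115081/2199023255552
(4,0): OLD=23761106837/536870912 → NEW=0, ERR=23761106837/536870912
(4,1): OLD=802596095889/8589934592 → NEW=0, ERR=802596095889/8589934592
(4,2): OLD=45832708517475/274877906944 → NEW=255, ERR=-24261157753245/274877906944
(4,3): OLD=599315272655631/4398046511104 → NEW=255, ERR=-522186587675889/4398046511104
(4,4): OLD=13499290860455167/70368744177664 → NEW=255, ERR=-4444738904849153/70368744177664
(4,5): OLD=257039951577675417/1125899906842624 → NEW=255, ERR=-30064524667193703/1125899906842624
(5,0): OLD=11455502415171/137438953472 → NEW=0, ERR=11455502415171/137438953472
(5,1): OLD=637192948128115/4398046511104 → NEW=255, ERR=-484308912203405/4398046511104
Target (5,1): original=93, with diffused error = 637192948128115/4398046511104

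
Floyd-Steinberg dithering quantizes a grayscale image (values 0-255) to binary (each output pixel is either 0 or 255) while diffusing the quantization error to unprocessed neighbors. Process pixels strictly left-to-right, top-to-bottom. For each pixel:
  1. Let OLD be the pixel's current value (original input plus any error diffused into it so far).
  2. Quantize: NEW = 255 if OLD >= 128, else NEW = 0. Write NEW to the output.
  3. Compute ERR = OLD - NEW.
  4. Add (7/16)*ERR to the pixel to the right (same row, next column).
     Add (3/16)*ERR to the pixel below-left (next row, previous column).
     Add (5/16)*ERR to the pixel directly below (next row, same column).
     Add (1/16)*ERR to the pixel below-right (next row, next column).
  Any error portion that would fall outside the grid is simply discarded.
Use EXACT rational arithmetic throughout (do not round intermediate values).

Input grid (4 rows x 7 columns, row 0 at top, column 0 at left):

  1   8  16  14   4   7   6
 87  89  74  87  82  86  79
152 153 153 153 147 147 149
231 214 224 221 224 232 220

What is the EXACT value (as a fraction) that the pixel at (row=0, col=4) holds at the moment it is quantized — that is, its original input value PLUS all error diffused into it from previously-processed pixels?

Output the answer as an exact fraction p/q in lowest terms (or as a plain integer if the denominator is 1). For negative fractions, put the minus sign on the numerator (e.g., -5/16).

(0,0): OLD=1 → NEW=0, ERR=1
(0,1): OLD=135/16 → NEW=0, ERR=135/16
(0,2): OLD=5041/256 → NEW=0, ERR=5041/256
(0,3): OLD=92631/4096 → NEW=0, ERR=92631/4096
(0,4): OLD=910561/65536 → NEW=0, ERR=910561/65536
Target (0,4): original=4, with diffused error = 910561/65536

Answer: 910561/65536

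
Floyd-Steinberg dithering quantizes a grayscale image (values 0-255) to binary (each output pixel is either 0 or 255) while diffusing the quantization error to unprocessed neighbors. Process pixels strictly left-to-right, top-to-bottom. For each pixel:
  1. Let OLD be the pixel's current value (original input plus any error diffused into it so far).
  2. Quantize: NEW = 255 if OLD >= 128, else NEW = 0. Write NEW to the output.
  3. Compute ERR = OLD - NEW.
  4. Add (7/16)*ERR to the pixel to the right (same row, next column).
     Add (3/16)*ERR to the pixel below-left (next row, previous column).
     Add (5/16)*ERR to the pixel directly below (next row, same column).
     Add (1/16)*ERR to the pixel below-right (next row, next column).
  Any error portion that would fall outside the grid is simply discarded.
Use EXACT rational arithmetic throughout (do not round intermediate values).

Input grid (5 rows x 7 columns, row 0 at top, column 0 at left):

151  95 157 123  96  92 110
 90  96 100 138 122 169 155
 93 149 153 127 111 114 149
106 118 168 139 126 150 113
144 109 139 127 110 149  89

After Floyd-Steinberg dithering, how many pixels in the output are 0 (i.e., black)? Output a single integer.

(0,0): OLD=151 → NEW=255, ERR=-104
(0,1): OLD=99/2 → NEW=0, ERR=99/2
(0,2): OLD=5717/32 → NEW=255, ERR=-2443/32
(0,3): OLD=45875/512 → NEW=0, ERR=45875/512
(0,4): OLD=1107557/8192 → NEW=255, ERR=-981403/8192
(0,5): OLD=5188803/131072 → NEW=0, ERR=5188803/131072
(0,6): OLD=267008341/2097152 → NEW=0, ERR=267008341/2097152
(1,0): OLD=2137/32 → NEW=0, ERR=2137/32
(1,1): OLD=30687/256 → NEW=0, ERR=30687/256
(1,2): OLD=1216347/8192 → NEW=255, ERR=-872613/8192
(1,3): OLD=3020007/32768 → NEW=0, ERR=3020007/32768
(1,4): OLD=289210909/2097152 → NEW=255, ERR=-245562851/2097152
(1,5): OLD=2458324573/16777216 → NEW=255, ERR=-1819865507/16777216
(1,6): OLD=40212937555/268435456 → NEW=255, ERR=-28238103725/268435456
(2,0): OLD=558469/4096 → NEW=255, ERR=-486011/4096
(2,1): OLD=15564727/131072 → NEW=0, ERR=15564727/131072
(2,2): OLD=411960133/2097152 → NEW=255, ERR=-122813627/2097152
(2,3): OLD=1704021117/16777216 → NEW=0, ERR=1704021117/16777216
(2,4): OLD=13994308229/134217728 → NEW=0, ERR=13994308229/134217728
(2,5): OLD=423810990287/4294967296 → NEW=0, ERR=423810990287/4294967296
(2,6): OLD=10480945097881/68719476736 → NEW=255, ERR=-7042521469799/68719476736
(3,0): OLD=191230533/2097152 → NEW=0, ERR=191230533/2097152
(3,1): OLD=2962968177/16777216 → NEW=255, ERR=-1315221903/16777216
(3,2): OLD=19041203307/134217728 → NEW=255, ERR=-15184317333/134217728
(3,3): OLD=73623425745/536870912 → NEW=255, ERR=-63278656815/536870912
(3,4): OLD=9061800980549/68719476736 → NEW=255, ERR=-8461665587131/68719476736
(3,5): OLD=62818742841647/549755813888 → NEW=0, ERR=62818742841647/549755813888
(3,6): OLD=1206236659365809/8796093022208 → NEW=255, ERR=-1036767061297231/8796093022208
(4,0): OLD=42358261275/268435456 → NEW=255, ERR=-26092780005/268435456
(4,1): OLD=113655827215/4294967296 → NEW=0, ERR=113655827215/4294967296
(4,2): OLD=6062722712801/68719476736 → NEW=0, ERR=6062722712801/68719476736
(4,3): OLD=54209664059835/549755813888 → NEW=0, ERR=54209664059835/549755813888
(4,4): OLD=566115070661433/4398046511104 → NEW=255, ERR=-555386789670087/4398046511104
(4,5): OLD=14026575757849953/140737488355328 → NEW=0, ERR=14026575757849953/140737488355328
(4,6): OLD=231736446986619895/2251799813685248 → NEW=0, ERR=231736446986619895/2251799813685248
Output grid:
  Row 0: #.#.#..  (4 black, running=4)
  Row 1: ..#.###  (3 black, running=7)
  Row 2: #.#...#  (4 black, running=11)
  Row 3: .####.#  (2 black, running=13)
  Row 4: #...#..  (5 black, running=18)

Answer: 18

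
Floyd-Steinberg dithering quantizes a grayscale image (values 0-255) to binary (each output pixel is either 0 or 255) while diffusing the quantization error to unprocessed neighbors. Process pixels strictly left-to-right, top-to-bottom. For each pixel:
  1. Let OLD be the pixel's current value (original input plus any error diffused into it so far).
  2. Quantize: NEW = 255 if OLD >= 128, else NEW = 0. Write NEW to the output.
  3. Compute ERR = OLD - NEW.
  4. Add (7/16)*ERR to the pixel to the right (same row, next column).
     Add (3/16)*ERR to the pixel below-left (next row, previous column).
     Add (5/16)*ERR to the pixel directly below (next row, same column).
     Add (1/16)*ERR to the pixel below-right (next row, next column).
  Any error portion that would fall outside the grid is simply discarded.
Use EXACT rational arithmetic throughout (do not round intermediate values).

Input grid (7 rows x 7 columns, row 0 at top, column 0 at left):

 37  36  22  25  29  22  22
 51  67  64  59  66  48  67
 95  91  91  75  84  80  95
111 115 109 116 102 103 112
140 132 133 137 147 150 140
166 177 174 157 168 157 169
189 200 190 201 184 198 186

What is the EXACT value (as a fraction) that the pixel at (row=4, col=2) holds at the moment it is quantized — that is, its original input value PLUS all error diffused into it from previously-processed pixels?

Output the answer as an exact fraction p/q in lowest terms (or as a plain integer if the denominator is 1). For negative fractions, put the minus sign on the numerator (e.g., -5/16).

Answer: 96631634795905/549755813888

Derivation:
(0,0): OLD=37 → NEW=0, ERR=37
(0,1): OLD=835/16 → NEW=0, ERR=835/16
(0,2): OLD=11477/256 → NEW=0, ERR=11477/256
(0,3): OLD=182739/4096 → NEW=0, ERR=182739/4096
(0,4): OLD=3179717/65536 → NEW=0, ERR=3179717/65536
(0,5): OLD=45326691/1048576 → NEW=0, ERR=45326691/1048576
(0,6): OLD=686385589/16777216 → NEW=0, ERR=686385589/16777216
(1,0): OLD=18521/256 → NEW=0, ERR=18521/256
(1,1): OLD=257391/2048 → NEW=0, ERR=257391/2048
(1,2): OLD=9477915/65536 → NEW=255, ERR=-7233765/65536
(1,3): OLD=9581503/262144 → NEW=0, ERR=9581503/262144
(1,4): OLD=1812716957/16777216 → NEW=0, ERR=1812716957/16777216
(1,5): OLD=16036610093/134217728 → NEW=0, ERR=16036610093/134217728
(1,6): OLD=289394915075/2147483648 → NEW=255, ERR=-258213415165/2147483648
(2,0): OLD=4625973/32768 → NEW=255, ERR=-3729867/32768
(2,1): OLD=67424919/1048576 → NEW=0, ERR=67424919/1048576
(2,2): OLD=1666762117/16777216 → NEW=0, ERR=1666762117/16777216
(2,3): OLD=19226191005/134217728 → NEW=255, ERR=-14999329635/134217728
(2,4): OLD=100458778541/1073741824 → NEW=0, ERR=100458778541/1073741824
(2,5): OLD=4895518301455/34359738368 → NEW=255, ERR=-3866214982385/34359738368
(2,6): OLD=8611596413273/549755813888 → NEW=0, ERR=8611596413273/549755813888
(3,0): OLD=1467767013/16777216 → NEW=0, ERR=1467767013/16777216
(3,1): OLD=24814517249/134217728 → NEW=255, ERR=-9411003391/134217728
(3,2): OLD=99250789651/1073741824 → NEW=0, ERR=99250789651/1073741824
(3,3): OLD=623924069653/4294967296 → NEW=255, ERR=-471292590827/4294967296
(3,4): OLD=30317639163109/549755813888 → NEW=0, ERR=30317639163109/549755813888
(3,5): OLD=443096770345599/4398046511104 → NEW=0, ERR=443096770345599/4398046511104
(3,6): OLD=10832565079103201/70368744177664 → NEW=255, ERR=-7111464686201119/70368744177664
(4,0): OLD=331125381067/2147483648 → NEW=255, ERR=-216482949173/2147483648
(4,1): OLD=3050603464655/34359738368 → NEW=0, ERR=3050603464655/34359738368
(4,2): OLD=96631634795905/549755813888 → NEW=255, ERR=-43556097745535/549755813888
Target (4,2): original=133, with diffused error = 96631634795905/549755813888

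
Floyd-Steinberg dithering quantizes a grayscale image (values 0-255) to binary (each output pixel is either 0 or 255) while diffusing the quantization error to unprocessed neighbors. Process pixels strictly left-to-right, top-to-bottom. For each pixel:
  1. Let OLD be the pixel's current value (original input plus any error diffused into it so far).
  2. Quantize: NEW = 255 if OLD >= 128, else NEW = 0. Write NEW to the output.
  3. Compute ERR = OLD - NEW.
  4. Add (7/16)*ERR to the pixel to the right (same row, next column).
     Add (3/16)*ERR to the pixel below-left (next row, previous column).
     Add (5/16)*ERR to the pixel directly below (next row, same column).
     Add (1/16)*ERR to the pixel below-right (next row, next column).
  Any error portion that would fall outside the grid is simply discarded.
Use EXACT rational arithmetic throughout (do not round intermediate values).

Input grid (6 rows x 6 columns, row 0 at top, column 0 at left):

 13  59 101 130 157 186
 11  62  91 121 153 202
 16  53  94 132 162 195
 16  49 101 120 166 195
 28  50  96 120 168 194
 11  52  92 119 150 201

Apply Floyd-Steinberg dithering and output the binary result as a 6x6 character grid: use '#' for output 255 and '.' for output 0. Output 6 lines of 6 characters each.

Answer: ..#.##
...#.#
..#.##
..#.##
...#.#
..#.##

Derivation:
(0,0): OLD=13 → NEW=0, ERR=13
(0,1): OLD=1035/16 → NEW=0, ERR=1035/16
(0,2): OLD=33101/256 → NEW=255, ERR=-32179/256
(0,3): OLD=307227/4096 → NEW=0, ERR=307227/4096
(0,4): OLD=12439741/65536 → NEW=255, ERR=-4271939/65536
(0,5): OLD=165131563/1048576 → NEW=255, ERR=-102255317/1048576
(1,0): OLD=6961/256 → NEW=0, ERR=6961/256
(1,1): OLD=146135/2048 → NEW=0, ERR=146135/2048
(1,2): OLD=6621987/65536 → NEW=0, ERR=6621987/65536
(1,3): OLD=44189031/262144 → NEW=255, ERR=-22657689/262144
(1,4): OLD=1362627797/16777216 → NEW=0, ERR=1362627797/16777216
(1,5): OLD=54488314947/268435456 → NEW=255, ERR=-13962726333/268435456
(2,0): OLD=1241133/32768 → NEW=0, ERR=1241133/32768
(2,1): OLD=117979967/1048576 → NEW=0, ERR=117979967/1048576
(2,2): OLD=2735605885/16777216 → NEW=255, ERR=-1542584195/16777216
(2,3): OLD=11584021205/134217728 → NEW=0, ERR=11584021205/134217728
(2,4): OLD=901881570047/4294967296 → NEW=255, ERR=-193335090433/4294967296
(2,5): OLD=11278766939881/68719476736 → NEW=255, ERR=-6244699627799/68719476736
(3,0): OLD=820956637/16777216 → NEW=0, ERR=820956637/16777216
(3,1): OLD=12173069337/134217728 → NEW=0, ERR=12173069337/134217728
(3,2): OLD=145128732699/1073741824 → NEW=255, ERR=-128675432421/1073741824
(3,3): OLD=5521961668113/68719476736 → NEW=0, ERR=5521961668113/68719476736
(3,4): OLD=96451387313265/549755813888 → NEW=255, ERR=-43736345228175/549755813888
(3,5): OLD=1134548846045951/8796093022208 → NEW=255, ERR=-1108454874617089/8796093022208
(4,0): OLD=129487015635/2147483648 → NEW=0, ERR=129487015635/2147483648
(4,1): OLD=2931271429815/34359738368 → NEW=0, ERR=2931271429815/34359738368
(4,2): OLD=128213274414069/1099511627776 → NEW=0, ERR=128213274414069/1099511627776
(4,3): OLD=3056130465509289/17592186044416 → NEW=255, ERR=-1429876975816791/17592186044416
(4,4): OLD=25043734959499065/281474976710656 → NEW=0, ERR=25043734959499065/281474976710656
(4,5): OLD=849258683730809839/4503599627370496 → NEW=255, ERR=-299159221248666641/4503599627370496
(5,0): OLD=25200089493013/549755813888 → NEW=0, ERR=25200089493013/549755813888
(5,1): OLD=2187535531229541/17592186044416 → NEW=0, ERR=2187535531229541/17592186044416
(5,2): OLD=24338344286863783/140737488355328 → NEW=255, ERR=-11549715243744857/140737488355328
(5,3): OLD=367795987307816605/4503599627370496 → NEW=0, ERR=367795987307816605/4503599627370496
(5,4): OLD=1765397955506091677/9007199254740992 → NEW=255, ERR=-531437854452861283/9007199254740992
(5,5): OLD=23056895128294304961/144115188075855872 → NEW=255, ERR=-13692477831048942399/144115188075855872
Row 0: ..#.##
Row 1: ...#.#
Row 2: ..#.##
Row 3: ..#.##
Row 4: ...#.#
Row 5: ..#.##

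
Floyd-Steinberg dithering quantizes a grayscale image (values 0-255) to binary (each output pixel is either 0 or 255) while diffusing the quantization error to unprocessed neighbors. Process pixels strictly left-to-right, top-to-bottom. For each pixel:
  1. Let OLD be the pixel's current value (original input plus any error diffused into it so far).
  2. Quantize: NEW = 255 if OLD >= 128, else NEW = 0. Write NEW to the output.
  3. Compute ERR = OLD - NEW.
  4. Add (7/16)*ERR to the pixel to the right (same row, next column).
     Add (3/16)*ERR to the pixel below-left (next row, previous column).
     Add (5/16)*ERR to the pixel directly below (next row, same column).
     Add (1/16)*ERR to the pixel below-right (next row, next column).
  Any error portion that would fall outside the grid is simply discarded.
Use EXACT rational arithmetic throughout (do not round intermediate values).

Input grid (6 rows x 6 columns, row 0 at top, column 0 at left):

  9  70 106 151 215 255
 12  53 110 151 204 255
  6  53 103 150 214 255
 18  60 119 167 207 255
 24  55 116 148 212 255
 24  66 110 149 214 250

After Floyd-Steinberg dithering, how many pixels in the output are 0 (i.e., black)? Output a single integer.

(0,0): OLD=9 → NEW=0, ERR=9
(0,1): OLD=1183/16 → NEW=0, ERR=1183/16
(0,2): OLD=35417/256 → NEW=255, ERR=-29863/256
(0,3): OLD=409455/4096 → NEW=0, ERR=409455/4096
(0,4): OLD=16956425/65536 → NEW=255, ERR=244745/65536
(0,5): OLD=269100095/1048576 → NEW=255, ERR=1713215/1048576
(1,0): OLD=7341/256 → NEW=0, ERR=7341/256
(1,1): OLD=137915/2048 → NEW=0, ERR=137915/2048
(1,2): OLD=8281943/65536 → NEW=0, ERR=8281943/65536
(1,3): OLD=60538571/262144 → NEW=255, ERR=-6308149/262144
(1,4): OLD=3375463617/16777216 → NEW=255, ERR=-902726463/16777216
(1,5): OLD=62331667959/268435456 → NEW=255, ERR=-6119373321/268435456
(2,0): OLD=903993/32768 → NEW=0, ERR=903993/32768
(2,1): OLD=117021955/1048576 → NEW=0, ERR=117021955/1048576
(2,2): OLD=3204677065/16777216 → NEW=255, ERR=-1073513015/16777216
(2,3): OLD=15072058817/134217728 → NEW=0, ERR=15072058817/134217728
(2,4): OLD=1033096043203/4294967296 → NEW=255, ERR=-62120617277/4294967296
(2,5): OLD=16367974406533/68719476736 → NEW=255, ERR=-1155492161147/68719476736
(3,0): OLD=797694633/16777216 → NEW=0, ERR=797694633/16777216
(3,1): OLD=14147025781/134217728 → NEW=0, ERR=14147025781/134217728
(3,2): OLD=185917100335/1073741824 → NEW=255, ERR=-87887064785/1073741824
(3,3): OLD=10965663027981/68719476736 → NEW=255, ERR=-6557803539699/68719476736
(3,4): OLD=90487525210221/549755813888 → NEW=255, ERR=-49700207331219/549755813888
(3,5): OLD=1840931143887171/8796093022208 → NEW=255, ERR=-402072576775869/8796093022208
(4,0): OLD=125888470215/2147483648 → NEW=0, ERR=125888470215/2147483648
(4,1): OLD=3477549488539/34359738368 → NEW=0, ERR=3477549488539/34359738368
(4,2): OLD=135675047511137/1099511627776 → NEW=0, ERR=135675047511137/1099511627776
(4,3): OLD=2640546985648453/17592186044416 → NEW=255, ERR=-1845460455677627/17592186044416
(4,4): OLD=34711205533102485/281474976710656 → NEW=0, ERR=34711205533102485/281474976710656
(4,5): OLD=1301618225273470707/4503599627370496 → NEW=255, ERR=153200320293994227/4503599627370496
(5,0): OLD=33697865616129/549755813888 → NEW=0, ERR=33697865616129/549755813888
(5,1): OLD=2660742355006993/17592186044416 → NEW=255, ERR=-1825265086319087/17592186044416
(5,2): OLD=12641759802964299/140737488355328 → NEW=0, ERR=12641759802964299/140737488355328
(5,3): OLD=839250574027652457/4503599627370496 → NEW=255, ERR=-309167330951824023/4503599627370496
(5,4): OLD=2002526666791314889/9007199254740992 → NEW=255, ERR=-294309143167638071/9007199254740992
(5,5): OLD=36611394796789723293/144115188075855872 → NEW=255, ERR=-137978162553524067/144115188075855872
Output grid:
  Row 0: ..#.##  (3 black, running=3)
  Row 1: ...###  (3 black, running=6)
  Row 2: ..#.##  (3 black, running=9)
  Row 3: ..####  (2 black, running=11)
  Row 4: ...#.#  (4 black, running=15)
  Row 5: .#.###  (2 black, running=17)

Answer: 17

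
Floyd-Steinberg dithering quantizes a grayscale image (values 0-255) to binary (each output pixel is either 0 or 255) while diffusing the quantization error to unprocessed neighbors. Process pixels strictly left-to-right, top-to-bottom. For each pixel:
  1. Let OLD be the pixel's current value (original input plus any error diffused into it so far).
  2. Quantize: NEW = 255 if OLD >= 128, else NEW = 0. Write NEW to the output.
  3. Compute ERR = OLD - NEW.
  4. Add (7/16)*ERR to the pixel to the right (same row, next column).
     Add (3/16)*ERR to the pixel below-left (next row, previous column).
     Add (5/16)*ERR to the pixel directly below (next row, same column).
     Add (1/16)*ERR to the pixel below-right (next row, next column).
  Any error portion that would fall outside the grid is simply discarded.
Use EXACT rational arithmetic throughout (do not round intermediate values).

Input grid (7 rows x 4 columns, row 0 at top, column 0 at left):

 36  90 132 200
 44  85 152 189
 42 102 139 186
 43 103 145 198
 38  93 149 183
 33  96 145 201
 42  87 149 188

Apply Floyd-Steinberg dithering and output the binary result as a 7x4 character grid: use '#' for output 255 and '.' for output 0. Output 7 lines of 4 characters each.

(0,0): OLD=36 → NEW=0, ERR=36
(0,1): OLD=423/4 → NEW=0, ERR=423/4
(0,2): OLD=11409/64 → NEW=255, ERR=-4911/64
(0,3): OLD=170423/1024 → NEW=255, ERR=-90697/1024
(1,0): OLD=4805/64 → NEW=0, ERR=4805/64
(1,1): OLD=71043/512 → NEW=255, ERR=-59517/512
(1,2): OLD=1100447/16384 → NEW=0, ERR=1100447/16384
(1,3): OLD=48735369/262144 → NEW=255, ERR=-18111351/262144
(2,0): OLD=357713/8192 → NEW=0, ERR=357713/8192
(2,1): OLD=26755371/262144 → NEW=0, ERR=26755371/262144
(2,2): OLD=96690607/524288 → NEW=255, ERR=-37002833/524288
(2,3): OLD=1155362051/8388608 → NEW=255, ERR=-983732989/8388608
(3,0): OLD=317855265/4194304 → NEW=0, ERR=317855265/4194304
(3,1): OLD=10572710591/67108864 → NEW=255, ERR=-6540049729/67108864
(3,2): OLD=69470186497/1073741824 → NEW=0, ERR=69470186497/1073741824
(3,3): OLD=3182534488967/17179869184 → NEW=255, ERR=-1198332152953/17179869184
(4,0): OLD=46610461325/1073741824 → NEW=0, ERR=46610461325/1073741824
(4,1): OLD=845289296199/8589934592 → NEW=0, ERR=845289296199/8589934592
(4,2): OLD=53079224011719/274877906944 → NEW=255, ERR=-17014642259001/274877906944
(4,3): OLD=607657811226017/4398046511104 → NEW=255, ERR=-513844049105503/4398046511104
(5,0): OLD=8935771806173/137438953472 → NEW=0, ERR=8935771806173/137438953472
(5,1): OLD=643447909066443/4398046511104 → NEW=255, ERR=-478053951265077/4398046511104
(5,2): OLD=137099213703845/2199023255552 → NEW=0, ERR=137099213703845/2199023255552
(5,3): OLD=13222052049892763/70368744177664 → NEW=255, ERR=-4721977715411557/70368744177664
(6,0): OLD=2951048890654337/70368744177664 → NEW=0, ERR=2951048890654337/70368744177664
(6,1): OLD=98102957709012183/1125899906842624 → NEW=0, ERR=98102957709012183/1125899906842624
(6,2): OLD=3372803327094129649/18014398509481984 → NEW=255, ERR=-1220868292823776271/18014398509481984
(6,3): OLD=40720217949690479255/288230376151711744 → NEW=255, ERR=-32778527968996015465/288230376151711744
Row 0: ..##
Row 1: .#.#
Row 2: ..##
Row 3: .#.#
Row 4: ..##
Row 5: .#.#
Row 6: ..##

Answer: ..##
.#.#
..##
.#.#
..##
.#.#
..##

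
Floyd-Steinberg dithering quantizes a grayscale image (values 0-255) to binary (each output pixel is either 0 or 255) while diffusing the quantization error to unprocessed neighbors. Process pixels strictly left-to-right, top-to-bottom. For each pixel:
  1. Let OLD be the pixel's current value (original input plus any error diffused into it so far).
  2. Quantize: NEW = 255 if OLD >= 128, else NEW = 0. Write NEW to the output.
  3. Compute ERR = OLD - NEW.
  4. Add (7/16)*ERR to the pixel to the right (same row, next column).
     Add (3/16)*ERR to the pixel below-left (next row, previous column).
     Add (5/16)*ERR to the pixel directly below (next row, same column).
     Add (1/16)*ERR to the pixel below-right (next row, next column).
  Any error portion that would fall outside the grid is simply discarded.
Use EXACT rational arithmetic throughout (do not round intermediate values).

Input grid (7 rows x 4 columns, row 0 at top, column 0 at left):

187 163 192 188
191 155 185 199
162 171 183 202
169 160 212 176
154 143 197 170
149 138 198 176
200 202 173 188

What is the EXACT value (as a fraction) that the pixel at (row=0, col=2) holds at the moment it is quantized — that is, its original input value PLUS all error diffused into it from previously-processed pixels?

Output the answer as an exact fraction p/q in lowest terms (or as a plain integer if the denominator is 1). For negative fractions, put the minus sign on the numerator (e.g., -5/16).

(0,0): OLD=187 → NEW=255, ERR=-68
(0,1): OLD=533/4 → NEW=255, ERR=-487/4
(0,2): OLD=8879/64 → NEW=255, ERR=-7441/64
Target (0,2): original=192, with diffused error = 8879/64

Answer: 8879/64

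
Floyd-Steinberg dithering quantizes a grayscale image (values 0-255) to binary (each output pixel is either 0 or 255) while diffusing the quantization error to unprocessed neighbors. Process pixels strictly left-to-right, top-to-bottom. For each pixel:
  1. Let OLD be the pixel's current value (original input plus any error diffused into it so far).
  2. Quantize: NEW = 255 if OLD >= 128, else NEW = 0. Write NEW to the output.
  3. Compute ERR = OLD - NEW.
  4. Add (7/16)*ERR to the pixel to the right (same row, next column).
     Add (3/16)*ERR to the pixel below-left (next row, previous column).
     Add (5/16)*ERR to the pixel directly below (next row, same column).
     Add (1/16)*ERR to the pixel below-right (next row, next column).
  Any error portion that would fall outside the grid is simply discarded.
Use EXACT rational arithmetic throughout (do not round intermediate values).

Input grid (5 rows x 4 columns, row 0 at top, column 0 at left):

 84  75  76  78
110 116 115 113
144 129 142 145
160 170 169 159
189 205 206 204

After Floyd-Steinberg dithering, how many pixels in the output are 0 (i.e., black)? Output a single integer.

(0,0): OLD=84 → NEW=0, ERR=84
(0,1): OLD=447/4 → NEW=0, ERR=447/4
(0,2): OLD=7993/64 → NEW=0, ERR=7993/64
(0,3): OLD=135823/1024 → NEW=255, ERR=-125297/1024
(1,0): OLD=10061/64 → NEW=255, ERR=-6259/64
(1,1): OLD=70043/512 → NEW=255, ERR=-60517/512
(1,2): OLD=1414903/16384 → NEW=0, ERR=1414903/16384
(1,3): OLD=31549041/262144 → NEW=0, ERR=31549041/262144
(2,0): OLD=747737/8192 → NEW=0, ERR=747737/8192
(2,1): OLD=37244579/262144 → NEW=255, ERR=-29602141/262144
(2,2): OLD=70653855/524288 → NEW=255, ERR=-63039585/524288
(2,3): OLD=1135838371/8388608 → NEW=255, ERR=-1003256669/8388608
(3,0): OLD=701920137/4194304 → NEW=255, ERR=-367627383/4194304
(3,1): OLD=5336835223/67108864 → NEW=0, ERR=5336835223/67108864
(3,2): OLD=146818572265/1073741824 → NEW=255, ERR=-126985592855/1073741824
(3,3): OLD=1071510712031/17179869184 → NEW=0, ERR=1071510712031/17179869184
(4,0): OLD=189537519765/1073741824 → NEW=255, ERR=-84266645355/1073741824
(4,1): OLD=1441942047231/8589934592 → NEW=255, ERR=-748491273729/8589934592
(4,2): OLD=40567885523039/274877906944 → NEW=255, ERR=-29525980747681/274877906944
(4,3): OLD=743732168223049/4398046511104 → NEW=255, ERR=-377769692108471/4398046511104
Output grid:
  Row 0: ...#  (3 black, running=3)
  Row 1: ##..  (2 black, running=5)
  Row 2: .###  (1 black, running=6)
  Row 3: #.#.  (2 black, running=8)
  Row 4: ####  (0 black, running=8)

Answer: 8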